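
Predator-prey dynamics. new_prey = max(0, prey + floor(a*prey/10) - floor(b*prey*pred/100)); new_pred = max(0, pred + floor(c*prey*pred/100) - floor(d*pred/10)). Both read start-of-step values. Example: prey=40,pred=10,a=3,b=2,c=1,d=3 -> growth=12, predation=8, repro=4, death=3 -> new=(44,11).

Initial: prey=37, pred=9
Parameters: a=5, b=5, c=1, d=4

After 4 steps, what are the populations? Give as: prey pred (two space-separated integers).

Step 1: prey: 37+18-16=39; pred: 9+3-3=9
Step 2: prey: 39+19-17=41; pred: 9+3-3=9
Step 3: prey: 41+20-18=43; pred: 9+3-3=9
Step 4: prey: 43+21-19=45; pred: 9+3-3=9

Answer: 45 9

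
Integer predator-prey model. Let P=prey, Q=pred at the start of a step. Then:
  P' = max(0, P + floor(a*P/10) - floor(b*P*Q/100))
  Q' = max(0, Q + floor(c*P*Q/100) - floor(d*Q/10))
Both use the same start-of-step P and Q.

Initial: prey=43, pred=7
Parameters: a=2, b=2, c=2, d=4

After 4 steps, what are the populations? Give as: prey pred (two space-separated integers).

Answer: 29 34

Derivation:
Step 1: prey: 43+8-6=45; pred: 7+6-2=11
Step 2: prey: 45+9-9=45; pred: 11+9-4=16
Step 3: prey: 45+9-14=40; pred: 16+14-6=24
Step 4: prey: 40+8-19=29; pred: 24+19-9=34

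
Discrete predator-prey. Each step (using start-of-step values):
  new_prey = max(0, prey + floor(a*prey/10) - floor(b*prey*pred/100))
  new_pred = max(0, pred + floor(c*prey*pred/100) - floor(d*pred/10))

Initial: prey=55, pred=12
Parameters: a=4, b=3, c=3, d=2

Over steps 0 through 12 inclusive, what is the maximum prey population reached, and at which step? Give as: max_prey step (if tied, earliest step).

Step 1: prey: 55+22-19=58; pred: 12+19-2=29
Step 2: prey: 58+23-50=31; pred: 29+50-5=74
Step 3: prey: 31+12-68=0; pred: 74+68-14=128
Step 4: prey: 0+0-0=0; pred: 128+0-25=103
Step 5: prey: 0+0-0=0; pred: 103+0-20=83
Step 6: prey: 0+0-0=0; pred: 83+0-16=67
Step 7: prey: 0+0-0=0; pred: 67+0-13=54
Step 8: prey: 0+0-0=0; pred: 54+0-10=44
Step 9: prey: 0+0-0=0; pred: 44+0-8=36
Step 10: prey: 0+0-0=0; pred: 36+0-7=29
Step 11: prey: 0+0-0=0; pred: 29+0-5=24
Step 12: prey: 0+0-0=0; pred: 24+0-4=20
Max prey = 58 at step 1

Answer: 58 1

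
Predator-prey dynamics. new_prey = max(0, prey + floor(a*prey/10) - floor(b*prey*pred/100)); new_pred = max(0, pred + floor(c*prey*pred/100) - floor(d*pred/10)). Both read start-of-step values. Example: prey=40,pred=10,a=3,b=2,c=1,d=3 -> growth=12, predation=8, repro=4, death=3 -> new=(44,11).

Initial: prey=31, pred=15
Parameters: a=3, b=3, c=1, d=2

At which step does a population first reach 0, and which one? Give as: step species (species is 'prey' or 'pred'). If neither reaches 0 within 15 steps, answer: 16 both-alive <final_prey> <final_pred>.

Answer: 16 both-alive 14 4

Derivation:
Step 1: prey: 31+9-13=27; pred: 15+4-3=16
Step 2: prey: 27+8-12=23; pred: 16+4-3=17
Step 3: prey: 23+6-11=18; pred: 17+3-3=17
Step 4: prey: 18+5-9=14; pred: 17+3-3=17
Step 5: prey: 14+4-7=11; pred: 17+2-3=16
Step 6: prey: 11+3-5=9; pred: 16+1-3=14
Step 7: prey: 9+2-3=8; pred: 14+1-2=13
Step 8: prey: 8+2-3=7; pred: 13+1-2=12
Step 9: prey: 7+2-2=7; pred: 12+0-2=10
Step 10: prey: 7+2-2=7; pred: 10+0-2=8
Step 11: prey: 7+2-1=8; pred: 8+0-1=7
Step 12: prey: 8+2-1=9; pred: 7+0-1=6
Step 13: prey: 9+2-1=10; pred: 6+0-1=5
Step 14: prey: 10+3-1=12; pred: 5+0-1=4
Step 15: prey: 12+3-1=14; pred: 4+0-0=4
No extinction within 15 steps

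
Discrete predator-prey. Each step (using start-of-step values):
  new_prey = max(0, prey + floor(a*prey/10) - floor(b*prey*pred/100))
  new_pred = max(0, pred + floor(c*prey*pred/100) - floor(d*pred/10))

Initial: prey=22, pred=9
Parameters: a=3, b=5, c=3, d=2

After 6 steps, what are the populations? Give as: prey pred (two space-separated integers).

Step 1: prey: 22+6-9=19; pred: 9+5-1=13
Step 2: prey: 19+5-12=12; pred: 13+7-2=18
Step 3: prey: 12+3-10=5; pred: 18+6-3=21
Step 4: prey: 5+1-5=1; pred: 21+3-4=20
Step 5: prey: 1+0-1=0; pred: 20+0-4=16
Step 6: prey: 0+0-0=0; pred: 16+0-3=13

Answer: 0 13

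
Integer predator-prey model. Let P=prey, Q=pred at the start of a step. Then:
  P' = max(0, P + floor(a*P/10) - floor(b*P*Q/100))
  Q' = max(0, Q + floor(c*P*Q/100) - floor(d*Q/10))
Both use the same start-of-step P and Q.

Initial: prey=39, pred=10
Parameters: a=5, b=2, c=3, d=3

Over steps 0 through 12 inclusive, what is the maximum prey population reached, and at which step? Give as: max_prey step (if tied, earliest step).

Step 1: prey: 39+19-7=51; pred: 10+11-3=18
Step 2: prey: 51+25-18=58; pred: 18+27-5=40
Step 3: prey: 58+29-46=41; pred: 40+69-12=97
Step 4: prey: 41+20-79=0; pred: 97+119-29=187
Step 5: prey: 0+0-0=0; pred: 187+0-56=131
Step 6: prey: 0+0-0=0; pred: 131+0-39=92
Step 7: prey: 0+0-0=0; pred: 92+0-27=65
Step 8: prey: 0+0-0=0; pred: 65+0-19=46
Step 9: prey: 0+0-0=0; pred: 46+0-13=33
Step 10: prey: 0+0-0=0; pred: 33+0-9=24
Step 11: prey: 0+0-0=0; pred: 24+0-7=17
Step 12: prey: 0+0-0=0; pred: 17+0-5=12
Max prey = 58 at step 2

Answer: 58 2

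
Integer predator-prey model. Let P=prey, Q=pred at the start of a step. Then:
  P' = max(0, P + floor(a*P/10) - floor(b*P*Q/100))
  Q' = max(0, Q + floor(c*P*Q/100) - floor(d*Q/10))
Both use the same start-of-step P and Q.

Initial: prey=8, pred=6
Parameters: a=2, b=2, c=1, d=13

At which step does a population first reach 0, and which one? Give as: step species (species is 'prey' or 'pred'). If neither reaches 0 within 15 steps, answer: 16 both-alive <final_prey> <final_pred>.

Answer: 1 pred

Derivation:
Step 1: prey: 8+1-0=9; pred: 6+0-7=0
First extinction: pred at step 1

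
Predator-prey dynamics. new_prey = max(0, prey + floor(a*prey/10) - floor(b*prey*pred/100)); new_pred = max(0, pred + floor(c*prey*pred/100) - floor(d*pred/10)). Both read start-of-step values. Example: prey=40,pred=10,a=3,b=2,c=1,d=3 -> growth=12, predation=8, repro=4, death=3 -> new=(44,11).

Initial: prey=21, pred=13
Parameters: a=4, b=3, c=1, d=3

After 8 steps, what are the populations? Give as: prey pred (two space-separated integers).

Answer: 43 10

Derivation:
Step 1: prey: 21+8-8=21; pred: 13+2-3=12
Step 2: prey: 21+8-7=22; pred: 12+2-3=11
Step 3: prey: 22+8-7=23; pred: 11+2-3=10
Step 4: prey: 23+9-6=26; pred: 10+2-3=9
Step 5: prey: 26+10-7=29; pred: 9+2-2=9
Step 6: prey: 29+11-7=33; pred: 9+2-2=9
Step 7: prey: 33+13-8=38; pred: 9+2-2=9
Step 8: prey: 38+15-10=43; pred: 9+3-2=10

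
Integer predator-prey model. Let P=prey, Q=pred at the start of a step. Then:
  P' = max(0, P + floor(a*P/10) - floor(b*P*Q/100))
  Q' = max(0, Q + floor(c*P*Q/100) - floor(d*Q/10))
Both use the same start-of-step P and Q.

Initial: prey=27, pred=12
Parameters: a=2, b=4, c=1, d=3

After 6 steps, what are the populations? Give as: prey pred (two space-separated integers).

Answer: 8 5

Derivation:
Step 1: prey: 27+5-12=20; pred: 12+3-3=12
Step 2: prey: 20+4-9=15; pred: 12+2-3=11
Step 3: prey: 15+3-6=12; pred: 11+1-3=9
Step 4: prey: 12+2-4=10; pred: 9+1-2=8
Step 5: prey: 10+2-3=9; pred: 8+0-2=6
Step 6: prey: 9+1-2=8; pred: 6+0-1=5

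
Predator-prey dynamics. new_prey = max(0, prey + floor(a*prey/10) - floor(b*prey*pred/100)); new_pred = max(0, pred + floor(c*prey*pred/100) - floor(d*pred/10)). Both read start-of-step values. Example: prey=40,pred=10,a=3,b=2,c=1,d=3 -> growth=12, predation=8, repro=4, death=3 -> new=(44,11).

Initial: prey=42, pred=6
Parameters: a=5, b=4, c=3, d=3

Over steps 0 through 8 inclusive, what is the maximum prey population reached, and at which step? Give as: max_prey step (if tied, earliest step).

Answer: 54 2

Derivation:
Step 1: prey: 42+21-10=53; pred: 6+7-1=12
Step 2: prey: 53+26-25=54; pred: 12+19-3=28
Step 3: prey: 54+27-60=21; pred: 28+45-8=65
Step 4: prey: 21+10-54=0; pred: 65+40-19=86
Step 5: prey: 0+0-0=0; pred: 86+0-25=61
Step 6: prey: 0+0-0=0; pred: 61+0-18=43
Step 7: prey: 0+0-0=0; pred: 43+0-12=31
Step 8: prey: 0+0-0=0; pred: 31+0-9=22
Max prey = 54 at step 2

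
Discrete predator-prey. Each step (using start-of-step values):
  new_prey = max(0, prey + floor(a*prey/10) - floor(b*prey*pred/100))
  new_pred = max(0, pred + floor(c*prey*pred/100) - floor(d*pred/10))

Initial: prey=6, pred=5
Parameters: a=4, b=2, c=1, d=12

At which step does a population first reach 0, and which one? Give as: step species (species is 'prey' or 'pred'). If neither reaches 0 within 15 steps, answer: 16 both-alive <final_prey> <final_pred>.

Step 1: prey: 6+2-0=8; pred: 5+0-6=0
First extinction: pred at step 1

Answer: 1 pred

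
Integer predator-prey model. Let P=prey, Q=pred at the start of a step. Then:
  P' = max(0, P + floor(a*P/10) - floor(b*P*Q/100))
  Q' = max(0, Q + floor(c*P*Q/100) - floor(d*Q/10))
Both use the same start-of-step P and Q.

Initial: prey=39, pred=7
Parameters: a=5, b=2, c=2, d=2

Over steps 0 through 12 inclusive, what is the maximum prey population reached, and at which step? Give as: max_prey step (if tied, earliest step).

Answer: 75 3

Derivation:
Step 1: prey: 39+19-5=53; pred: 7+5-1=11
Step 2: prey: 53+26-11=68; pred: 11+11-2=20
Step 3: prey: 68+34-27=75; pred: 20+27-4=43
Step 4: prey: 75+37-64=48; pred: 43+64-8=99
Step 5: prey: 48+24-95=0; pred: 99+95-19=175
Step 6: prey: 0+0-0=0; pred: 175+0-35=140
Step 7: prey: 0+0-0=0; pred: 140+0-28=112
Step 8: prey: 0+0-0=0; pred: 112+0-22=90
Step 9: prey: 0+0-0=0; pred: 90+0-18=72
Step 10: prey: 0+0-0=0; pred: 72+0-14=58
Step 11: prey: 0+0-0=0; pred: 58+0-11=47
Step 12: prey: 0+0-0=0; pred: 47+0-9=38
Max prey = 75 at step 3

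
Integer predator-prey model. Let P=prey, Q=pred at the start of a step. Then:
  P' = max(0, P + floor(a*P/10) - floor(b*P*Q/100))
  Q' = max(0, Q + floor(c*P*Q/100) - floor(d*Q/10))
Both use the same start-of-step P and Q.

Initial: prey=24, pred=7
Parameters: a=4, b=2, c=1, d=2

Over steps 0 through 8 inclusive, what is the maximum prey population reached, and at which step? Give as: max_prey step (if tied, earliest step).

Answer: 71 6

Derivation:
Step 1: prey: 24+9-3=30; pred: 7+1-1=7
Step 2: prey: 30+12-4=38; pred: 7+2-1=8
Step 3: prey: 38+15-6=47; pred: 8+3-1=10
Step 4: prey: 47+18-9=56; pred: 10+4-2=12
Step 5: prey: 56+22-13=65; pred: 12+6-2=16
Step 6: prey: 65+26-20=71; pred: 16+10-3=23
Step 7: prey: 71+28-32=67; pred: 23+16-4=35
Step 8: prey: 67+26-46=47; pred: 35+23-7=51
Max prey = 71 at step 6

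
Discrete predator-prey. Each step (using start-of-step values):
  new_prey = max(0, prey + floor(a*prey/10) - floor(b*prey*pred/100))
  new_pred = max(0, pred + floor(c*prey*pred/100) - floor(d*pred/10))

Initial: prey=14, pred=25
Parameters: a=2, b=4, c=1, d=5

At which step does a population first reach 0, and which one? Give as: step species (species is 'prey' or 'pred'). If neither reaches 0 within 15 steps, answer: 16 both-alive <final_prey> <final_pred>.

Answer: 16 both-alive 1 1

Derivation:
Step 1: prey: 14+2-14=2; pred: 25+3-12=16
Step 2: prey: 2+0-1=1; pred: 16+0-8=8
Step 3: prey: 1+0-0=1; pred: 8+0-4=4
Step 4: prey: 1+0-0=1; pred: 4+0-2=2
Step 5: prey: 1+0-0=1; pred: 2+0-1=1
Step 6: prey: 1+0-0=1; pred: 1+0-0=1
Steps 7-15: state stable at prey=1, pred=1 (no change)
No extinction within 15 steps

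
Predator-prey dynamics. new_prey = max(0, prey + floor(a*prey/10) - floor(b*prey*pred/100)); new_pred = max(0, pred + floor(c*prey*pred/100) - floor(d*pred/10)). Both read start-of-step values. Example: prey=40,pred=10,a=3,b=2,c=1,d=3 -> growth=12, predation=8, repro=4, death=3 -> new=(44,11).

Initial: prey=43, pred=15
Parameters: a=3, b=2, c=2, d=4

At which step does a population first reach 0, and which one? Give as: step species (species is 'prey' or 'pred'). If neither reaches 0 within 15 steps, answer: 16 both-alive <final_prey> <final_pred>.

Answer: 16 both-alive 1 2

Derivation:
Step 1: prey: 43+12-12=43; pred: 15+12-6=21
Step 2: prey: 43+12-18=37; pred: 21+18-8=31
Step 3: prey: 37+11-22=26; pred: 31+22-12=41
Step 4: prey: 26+7-21=12; pred: 41+21-16=46
Step 5: prey: 12+3-11=4; pred: 46+11-18=39
Step 6: prey: 4+1-3=2; pred: 39+3-15=27
Step 7: prey: 2+0-1=1; pred: 27+1-10=18
Step 8: prey: 1+0-0=1; pred: 18+0-7=11
Step 9: prey: 1+0-0=1; pred: 11+0-4=7
Step 10: prey: 1+0-0=1; pred: 7+0-2=5
Step 11: prey: 1+0-0=1; pred: 5+0-2=3
Step 12: prey: 1+0-0=1; pred: 3+0-1=2
Step 13: prey: 1+0-0=1; pred: 2+0-0=2
Steps 14-15: state stable at prey=1, pred=2 (no change)
No extinction within 15 steps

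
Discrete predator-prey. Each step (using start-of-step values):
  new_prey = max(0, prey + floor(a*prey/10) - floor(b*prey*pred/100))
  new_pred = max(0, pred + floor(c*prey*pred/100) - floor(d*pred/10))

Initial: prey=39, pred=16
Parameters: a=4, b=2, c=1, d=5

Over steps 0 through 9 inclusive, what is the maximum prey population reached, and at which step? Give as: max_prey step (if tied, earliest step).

Step 1: prey: 39+15-12=42; pred: 16+6-8=14
Step 2: prey: 42+16-11=47; pred: 14+5-7=12
Step 3: prey: 47+18-11=54; pred: 12+5-6=11
Step 4: prey: 54+21-11=64; pred: 11+5-5=11
Step 5: prey: 64+25-14=75; pred: 11+7-5=13
Step 6: prey: 75+30-19=86; pred: 13+9-6=16
Step 7: prey: 86+34-27=93; pred: 16+13-8=21
Step 8: prey: 93+37-39=91; pred: 21+19-10=30
Step 9: prey: 91+36-54=73; pred: 30+27-15=42
Max prey = 93 at step 7

Answer: 93 7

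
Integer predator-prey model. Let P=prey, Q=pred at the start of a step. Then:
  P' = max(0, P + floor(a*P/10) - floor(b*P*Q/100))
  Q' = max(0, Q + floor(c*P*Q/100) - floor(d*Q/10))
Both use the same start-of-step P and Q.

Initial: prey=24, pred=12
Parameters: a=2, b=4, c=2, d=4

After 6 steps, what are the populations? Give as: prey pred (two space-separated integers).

Answer: 7 3

Derivation:
Step 1: prey: 24+4-11=17; pred: 12+5-4=13
Step 2: prey: 17+3-8=12; pred: 13+4-5=12
Step 3: prey: 12+2-5=9; pred: 12+2-4=10
Step 4: prey: 9+1-3=7; pred: 10+1-4=7
Step 5: prey: 7+1-1=7; pred: 7+0-2=5
Step 6: prey: 7+1-1=7; pred: 5+0-2=3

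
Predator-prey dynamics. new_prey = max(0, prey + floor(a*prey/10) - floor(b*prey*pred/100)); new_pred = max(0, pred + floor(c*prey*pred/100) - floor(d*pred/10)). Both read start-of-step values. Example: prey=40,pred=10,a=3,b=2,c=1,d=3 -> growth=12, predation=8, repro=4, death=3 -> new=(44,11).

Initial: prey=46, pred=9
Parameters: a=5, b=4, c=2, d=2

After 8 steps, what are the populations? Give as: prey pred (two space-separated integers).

Step 1: prey: 46+23-16=53; pred: 9+8-1=16
Step 2: prey: 53+26-33=46; pred: 16+16-3=29
Step 3: prey: 46+23-53=16; pred: 29+26-5=50
Step 4: prey: 16+8-32=0; pred: 50+16-10=56
Step 5: prey: 0+0-0=0; pred: 56+0-11=45
Step 6: prey: 0+0-0=0; pred: 45+0-9=36
Step 7: prey: 0+0-0=0; pred: 36+0-7=29
Step 8: prey: 0+0-0=0; pred: 29+0-5=24

Answer: 0 24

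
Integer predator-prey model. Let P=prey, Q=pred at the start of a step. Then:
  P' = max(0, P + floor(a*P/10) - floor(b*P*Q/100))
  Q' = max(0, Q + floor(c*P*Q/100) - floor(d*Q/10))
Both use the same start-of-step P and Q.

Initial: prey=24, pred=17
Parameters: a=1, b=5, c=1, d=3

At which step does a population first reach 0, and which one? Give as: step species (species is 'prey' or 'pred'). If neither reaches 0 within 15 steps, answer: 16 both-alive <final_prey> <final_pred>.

Answer: 16 both-alive 1 3

Derivation:
Step 1: prey: 24+2-20=6; pred: 17+4-5=16
Step 2: prey: 6+0-4=2; pred: 16+0-4=12
Step 3: prey: 2+0-1=1; pred: 12+0-3=9
Step 4: prey: 1+0-0=1; pred: 9+0-2=7
Step 5: prey: 1+0-0=1; pred: 7+0-2=5
Step 6: prey: 1+0-0=1; pred: 5+0-1=4
Step 7: prey: 1+0-0=1; pred: 4+0-1=3
Step 8: prey: 1+0-0=1; pred: 3+0-0=3
Steps 9-15: state stable at prey=1, pred=3 (no change)
No extinction within 15 steps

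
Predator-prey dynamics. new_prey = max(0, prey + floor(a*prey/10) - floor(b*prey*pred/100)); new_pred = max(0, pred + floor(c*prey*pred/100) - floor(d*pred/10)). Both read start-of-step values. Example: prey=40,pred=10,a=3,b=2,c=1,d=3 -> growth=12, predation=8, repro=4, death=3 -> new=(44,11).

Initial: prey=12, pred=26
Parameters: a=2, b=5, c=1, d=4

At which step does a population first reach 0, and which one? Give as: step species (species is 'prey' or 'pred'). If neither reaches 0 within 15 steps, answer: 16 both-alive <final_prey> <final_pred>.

Answer: 1 prey

Derivation:
Step 1: prey: 12+2-15=0; pred: 26+3-10=19
First extinction: prey at step 1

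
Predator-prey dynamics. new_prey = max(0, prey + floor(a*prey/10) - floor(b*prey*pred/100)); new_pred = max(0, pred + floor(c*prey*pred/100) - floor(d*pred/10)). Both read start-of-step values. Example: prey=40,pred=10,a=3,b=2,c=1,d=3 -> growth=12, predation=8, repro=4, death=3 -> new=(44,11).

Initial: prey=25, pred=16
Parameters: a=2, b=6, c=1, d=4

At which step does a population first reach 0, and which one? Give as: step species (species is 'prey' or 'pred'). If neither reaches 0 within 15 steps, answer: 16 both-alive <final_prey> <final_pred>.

Answer: 16 both-alive 1 2

Derivation:
Step 1: prey: 25+5-24=6; pred: 16+4-6=14
Step 2: prey: 6+1-5=2; pred: 14+0-5=9
Step 3: prey: 2+0-1=1; pred: 9+0-3=6
Step 4: prey: 1+0-0=1; pred: 6+0-2=4
Step 5: prey: 1+0-0=1; pred: 4+0-1=3
Step 6: prey: 1+0-0=1; pred: 3+0-1=2
Step 7: prey: 1+0-0=1; pred: 2+0-0=2
Steps 8-15: state stable at prey=1, pred=2 (no change)
No extinction within 15 steps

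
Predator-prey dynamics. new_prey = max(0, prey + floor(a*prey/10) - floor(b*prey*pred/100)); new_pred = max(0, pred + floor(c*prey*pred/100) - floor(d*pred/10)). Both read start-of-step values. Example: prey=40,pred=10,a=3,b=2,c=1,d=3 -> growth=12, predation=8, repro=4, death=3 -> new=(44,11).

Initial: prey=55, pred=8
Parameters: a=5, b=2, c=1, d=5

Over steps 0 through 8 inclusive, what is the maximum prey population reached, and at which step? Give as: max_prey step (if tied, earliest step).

Answer: 162 4

Derivation:
Step 1: prey: 55+27-8=74; pred: 8+4-4=8
Step 2: prey: 74+37-11=100; pred: 8+5-4=9
Step 3: prey: 100+50-18=132; pred: 9+9-4=14
Step 4: prey: 132+66-36=162; pred: 14+18-7=25
Step 5: prey: 162+81-81=162; pred: 25+40-12=53
Step 6: prey: 162+81-171=72; pred: 53+85-26=112
Step 7: prey: 72+36-161=0; pred: 112+80-56=136
Step 8: prey: 0+0-0=0; pred: 136+0-68=68
Max prey = 162 at step 4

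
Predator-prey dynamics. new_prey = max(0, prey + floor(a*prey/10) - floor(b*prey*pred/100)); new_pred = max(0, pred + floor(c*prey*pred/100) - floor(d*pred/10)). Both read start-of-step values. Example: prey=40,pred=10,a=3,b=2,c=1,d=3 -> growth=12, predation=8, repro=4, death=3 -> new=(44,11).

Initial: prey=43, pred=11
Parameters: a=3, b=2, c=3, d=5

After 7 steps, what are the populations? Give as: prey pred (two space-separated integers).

Answer: 0 10

Derivation:
Step 1: prey: 43+12-9=46; pred: 11+14-5=20
Step 2: prey: 46+13-18=41; pred: 20+27-10=37
Step 3: prey: 41+12-30=23; pred: 37+45-18=64
Step 4: prey: 23+6-29=0; pred: 64+44-32=76
Step 5: prey: 0+0-0=0; pred: 76+0-38=38
Step 6: prey: 0+0-0=0; pred: 38+0-19=19
Step 7: prey: 0+0-0=0; pred: 19+0-9=10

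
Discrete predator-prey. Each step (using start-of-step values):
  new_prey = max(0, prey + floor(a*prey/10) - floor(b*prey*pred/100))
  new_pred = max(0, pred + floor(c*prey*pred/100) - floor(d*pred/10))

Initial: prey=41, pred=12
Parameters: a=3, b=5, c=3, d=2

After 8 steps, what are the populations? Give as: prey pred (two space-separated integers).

Answer: 0 13

Derivation:
Step 1: prey: 41+12-24=29; pred: 12+14-2=24
Step 2: prey: 29+8-34=3; pred: 24+20-4=40
Step 3: prey: 3+0-6=0; pred: 40+3-8=35
Step 4: prey: 0+0-0=0; pred: 35+0-7=28
Step 5: prey: 0+0-0=0; pred: 28+0-5=23
Step 6: prey: 0+0-0=0; pred: 23+0-4=19
Step 7: prey: 0+0-0=0; pred: 19+0-3=16
Step 8: prey: 0+0-0=0; pred: 16+0-3=13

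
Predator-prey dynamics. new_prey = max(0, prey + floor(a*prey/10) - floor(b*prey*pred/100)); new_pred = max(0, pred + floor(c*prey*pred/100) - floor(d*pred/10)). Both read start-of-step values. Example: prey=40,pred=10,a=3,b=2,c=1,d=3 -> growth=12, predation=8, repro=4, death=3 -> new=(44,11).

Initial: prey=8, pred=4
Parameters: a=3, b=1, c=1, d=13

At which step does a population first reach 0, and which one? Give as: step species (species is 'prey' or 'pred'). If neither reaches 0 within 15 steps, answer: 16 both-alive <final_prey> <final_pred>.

Answer: 1 pred

Derivation:
Step 1: prey: 8+2-0=10; pred: 4+0-5=0
First extinction: pred at step 1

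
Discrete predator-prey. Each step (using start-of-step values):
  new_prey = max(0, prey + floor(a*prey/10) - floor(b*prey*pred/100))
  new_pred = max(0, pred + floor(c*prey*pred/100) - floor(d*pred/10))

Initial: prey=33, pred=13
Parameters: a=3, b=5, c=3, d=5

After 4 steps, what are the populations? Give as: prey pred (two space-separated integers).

Answer: 1 8

Derivation:
Step 1: prey: 33+9-21=21; pred: 13+12-6=19
Step 2: prey: 21+6-19=8; pred: 19+11-9=21
Step 3: prey: 8+2-8=2; pred: 21+5-10=16
Step 4: prey: 2+0-1=1; pred: 16+0-8=8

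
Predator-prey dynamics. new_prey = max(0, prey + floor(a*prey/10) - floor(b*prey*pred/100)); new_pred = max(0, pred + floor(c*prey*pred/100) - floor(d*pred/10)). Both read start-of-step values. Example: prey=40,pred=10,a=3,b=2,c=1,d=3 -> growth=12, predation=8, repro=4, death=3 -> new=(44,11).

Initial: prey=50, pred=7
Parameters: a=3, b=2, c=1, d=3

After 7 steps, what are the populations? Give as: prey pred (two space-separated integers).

Answer: 27 47

Derivation:
Step 1: prey: 50+15-7=58; pred: 7+3-2=8
Step 2: prey: 58+17-9=66; pred: 8+4-2=10
Step 3: prey: 66+19-13=72; pred: 10+6-3=13
Step 4: prey: 72+21-18=75; pred: 13+9-3=19
Step 5: prey: 75+22-28=69; pred: 19+14-5=28
Step 6: prey: 69+20-38=51; pred: 28+19-8=39
Step 7: prey: 51+15-39=27; pred: 39+19-11=47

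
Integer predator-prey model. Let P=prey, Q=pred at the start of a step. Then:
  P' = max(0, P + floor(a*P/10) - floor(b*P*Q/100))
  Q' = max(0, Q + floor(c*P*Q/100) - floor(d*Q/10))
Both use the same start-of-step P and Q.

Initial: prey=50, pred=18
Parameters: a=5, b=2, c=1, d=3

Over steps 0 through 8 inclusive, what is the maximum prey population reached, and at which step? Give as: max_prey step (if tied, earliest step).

Answer: 60 2

Derivation:
Step 1: prey: 50+25-18=57; pred: 18+9-5=22
Step 2: prey: 57+28-25=60; pred: 22+12-6=28
Step 3: prey: 60+30-33=57; pred: 28+16-8=36
Step 4: prey: 57+28-41=44; pred: 36+20-10=46
Step 5: prey: 44+22-40=26; pred: 46+20-13=53
Step 6: prey: 26+13-27=12; pred: 53+13-15=51
Step 7: prey: 12+6-12=6; pred: 51+6-15=42
Step 8: prey: 6+3-5=4; pred: 42+2-12=32
Max prey = 60 at step 2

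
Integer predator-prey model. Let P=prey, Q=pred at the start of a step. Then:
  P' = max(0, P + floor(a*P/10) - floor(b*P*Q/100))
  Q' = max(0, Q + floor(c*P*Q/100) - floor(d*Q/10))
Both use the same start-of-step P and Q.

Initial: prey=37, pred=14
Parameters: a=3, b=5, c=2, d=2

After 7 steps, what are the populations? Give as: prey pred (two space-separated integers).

Step 1: prey: 37+11-25=23; pred: 14+10-2=22
Step 2: prey: 23+6-25=4; pred: 22+10-4=28
Step 3: prey: 4+1-5=0; pred: 28+2-5=25
Step 4: prey: 0+0-0=0; pred: 25+0-5=20
Step 5: prey: 0+0-0=0; pred: 20+0-4=16
Step 6: prey: 0+0-0=0; pred: 16+0-3=13
Step 7: prey: 0+0-0=0; pred: 13+0-2=11

Answer: 0 11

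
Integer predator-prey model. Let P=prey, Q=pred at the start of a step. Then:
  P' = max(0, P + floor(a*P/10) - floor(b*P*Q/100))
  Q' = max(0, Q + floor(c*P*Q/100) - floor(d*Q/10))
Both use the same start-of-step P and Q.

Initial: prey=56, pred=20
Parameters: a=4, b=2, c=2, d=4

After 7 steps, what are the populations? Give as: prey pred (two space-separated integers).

Step 1: prey: 56+22-22=56; pred: 20+22-8=34
Step 2: prey: 56+22-38=40; pred: 34+38-13=59
Step 3: prey: 40+16-47=9; pred: 59+47-23=83
Step 4: prey: 9+3-14=0; pred: 83+14-33=64
Step 5: prey: 0+0-0=0; pred: 64+0-25=39
Step 6: prey: 0+0-0=0; pred: 39+0-15=24
Step 7: prey: 0+0-0=0; pred: 24+0-9=15

Answer: 0 15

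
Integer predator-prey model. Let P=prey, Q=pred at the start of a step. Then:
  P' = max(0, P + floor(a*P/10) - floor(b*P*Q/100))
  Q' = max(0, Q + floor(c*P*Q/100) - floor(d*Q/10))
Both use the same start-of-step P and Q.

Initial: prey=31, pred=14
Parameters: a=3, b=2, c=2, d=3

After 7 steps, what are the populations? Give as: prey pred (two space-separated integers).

Step 1: prey: 31+9-8=32; pred: 14+8-4=18
Step 2: prey: 32+9-11=30; pred: 18+11-5=24
Step 3: prey: 30+9-14=25; pred: 24+14-7=31
Step 4: prey: 25+7-15=17; pred: 31+15-9=37
Step 5: prey: 17+5-12=10; pred: 37+12-11=38
Step 6: prey: 10+3-7=6; pred: 38+7-11=34
Step 7: prey: 6+1-4=3; pred: 34+4-10=28

Answer: 3 28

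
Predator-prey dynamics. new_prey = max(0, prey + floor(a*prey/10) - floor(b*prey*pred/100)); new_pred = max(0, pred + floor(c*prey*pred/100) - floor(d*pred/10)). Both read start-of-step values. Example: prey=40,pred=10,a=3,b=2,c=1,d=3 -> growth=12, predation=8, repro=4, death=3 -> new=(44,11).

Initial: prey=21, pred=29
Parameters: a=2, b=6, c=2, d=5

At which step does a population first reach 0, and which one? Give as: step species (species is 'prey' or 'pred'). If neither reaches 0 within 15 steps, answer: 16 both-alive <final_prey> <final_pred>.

Step 1: prey: 21+4-36=0; pred: 29+12-14=27
First extinction: prey at step 1

Answer: 1 prey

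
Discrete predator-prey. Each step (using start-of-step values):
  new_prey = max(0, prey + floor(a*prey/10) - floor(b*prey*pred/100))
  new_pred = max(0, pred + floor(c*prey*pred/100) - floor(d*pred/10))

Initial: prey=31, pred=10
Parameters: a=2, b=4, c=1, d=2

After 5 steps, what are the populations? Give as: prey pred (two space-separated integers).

Step 1: prey: 31+6-12=25; pred: 10+3-2=11
Step 2: prey: 25+5-11=19; pred: 11+2-2=11
Step 3: prey: 19+3-8=14; pred: 11+2-2=11
Step 4: prey: 14+2-6=10; pred: 11+1-2=10
Step 5: prey: 10+2-4=8; pred: 10+1-2=9

Answer: 8 9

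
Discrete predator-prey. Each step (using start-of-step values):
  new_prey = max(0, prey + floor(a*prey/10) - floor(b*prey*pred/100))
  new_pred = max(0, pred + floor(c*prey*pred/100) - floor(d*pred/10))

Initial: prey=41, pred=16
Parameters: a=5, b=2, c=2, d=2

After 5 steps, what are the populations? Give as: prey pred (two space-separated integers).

Answer: 0 88

Derivation:
Step 1: prey: 41+20-13=48; pred: 16+13-3=26
Step 2: prey: 48+24-24=48; pred: 26+24-5=45
Step 3: prey: 48+24-43=29; pred: 45+43-9=79
Step 4: prey: 29+14-45=0; pred: 79+45-15=109
Step 5: prey: 0+0-0=0; pred: 109+0-21=88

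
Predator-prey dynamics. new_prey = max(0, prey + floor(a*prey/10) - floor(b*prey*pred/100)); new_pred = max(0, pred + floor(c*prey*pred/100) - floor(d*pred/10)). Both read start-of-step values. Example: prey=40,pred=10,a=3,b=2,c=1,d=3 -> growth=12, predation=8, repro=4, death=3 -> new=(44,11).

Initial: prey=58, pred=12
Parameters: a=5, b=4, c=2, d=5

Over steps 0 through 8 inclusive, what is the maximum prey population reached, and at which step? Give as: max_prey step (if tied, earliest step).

Answer: 60 1

Derivation:
Step 1: prey: 58+29-27=60; pred: 12+13-6=19
Step 2: prey: 60+30-45=45; pred: 19+22-9=32
Step 3: prey: 45+22-57=10; pred: 32+28-16=44
Step 4: prey: 10+5-17=0; pred: 44+8-22=30
Step 5: prey: 0+0-0=0; pred: 30+0-15=15
Step 6: prey: 0+0-0=0; pred: 15+0-7=8
Step 7: prey: 0+0-0=0; pred: 8+0-4=4
Step 8: prey: 0+0-0=0; pred: 4+0-2=2
Max prey = 60 at step 1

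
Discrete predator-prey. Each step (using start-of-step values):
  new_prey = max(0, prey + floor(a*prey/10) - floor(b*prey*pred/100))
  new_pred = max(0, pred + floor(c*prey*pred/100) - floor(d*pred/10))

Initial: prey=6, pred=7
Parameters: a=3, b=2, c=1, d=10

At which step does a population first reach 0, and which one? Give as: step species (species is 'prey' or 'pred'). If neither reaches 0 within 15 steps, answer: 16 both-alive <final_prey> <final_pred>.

Step 1: prey: 6+1-0=7; pred: 7+0-7=0
First extinction: pred at step 1

Answer: 1 pred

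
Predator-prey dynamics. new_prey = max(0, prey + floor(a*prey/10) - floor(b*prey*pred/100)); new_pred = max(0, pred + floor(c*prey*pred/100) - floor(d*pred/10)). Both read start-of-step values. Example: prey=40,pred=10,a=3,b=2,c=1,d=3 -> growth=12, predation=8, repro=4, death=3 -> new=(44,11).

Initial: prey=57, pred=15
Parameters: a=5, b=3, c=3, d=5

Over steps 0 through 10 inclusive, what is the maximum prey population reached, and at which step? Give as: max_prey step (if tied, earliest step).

Step 1: prey: 57+28-25=60; pred: 15+25-7=33
Step 2: prey: 60+30-59=31; pred: 33+59-16=76
Step 3: prey: 31+15-70=0; pred: 76+70-38=108
Step 4: prey: 0+0-0=0; pred: 108+0-54=54
Step 5: prey: 0+0-0=0; pred: 54+0-27=27
Step 6: prey: 0+0-0=0; pred: 27+0-13=14
Step 7: prey: 0+0-0=0; pred: 14+0-7=7
Step 8: prey: 0+0-0=0; pred: 7+0-3=4
Step 9: prey: 0+0-0=0; pred: 4+0-2=2
Step 10: prey: 0+0-0=0; pred: 2+0-1=1
Max prey = 60 at step 1

Answer: 60 1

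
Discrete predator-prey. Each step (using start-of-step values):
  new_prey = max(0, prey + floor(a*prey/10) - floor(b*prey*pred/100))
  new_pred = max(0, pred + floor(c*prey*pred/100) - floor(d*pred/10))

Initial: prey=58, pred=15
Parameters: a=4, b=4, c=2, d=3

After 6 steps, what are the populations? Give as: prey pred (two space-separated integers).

Answer: 0 16

Derivation:
Step 1: prey: 58+23-34=47; pred: 15+17-4=28
Step 2: prey: 47+18-52=13; pred: 28+26-8=46
Step 3: prey: 13+5-23=0; pred: 46+11-13=44
Step 4: prey: 0+0-0=0; pred: 44+0-13=31
Step 5: prey: 0+0-0=0; pred: 31+0-9=22
Step 6: prey: 0+0-0=0; pred: 22+0-6=16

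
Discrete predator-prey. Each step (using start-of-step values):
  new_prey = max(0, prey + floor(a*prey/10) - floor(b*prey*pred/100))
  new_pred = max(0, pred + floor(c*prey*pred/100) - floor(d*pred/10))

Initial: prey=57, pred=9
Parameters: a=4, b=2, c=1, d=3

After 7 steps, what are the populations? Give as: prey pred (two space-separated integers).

Answer: 1 55

Derivation:
Step 1: prey: 57+22-10=69; pred: 9+5-2=12
Step 2: prey: 69+27-16=80; pred: 12+8-3=17
Step 3: prey: 80+32-27=85; pred: 17+13-5=25
Step 4: prey: 85+34-42=77; pred: 25+21-7=39
Step 5: prey: 77+30-60=47; pred: 39+30-11=58
Step 6: prey: 47+18-54=11; pred: 58+27-17=68
Step 7: prey: 11+4-14=1; pred: 68+7-20=55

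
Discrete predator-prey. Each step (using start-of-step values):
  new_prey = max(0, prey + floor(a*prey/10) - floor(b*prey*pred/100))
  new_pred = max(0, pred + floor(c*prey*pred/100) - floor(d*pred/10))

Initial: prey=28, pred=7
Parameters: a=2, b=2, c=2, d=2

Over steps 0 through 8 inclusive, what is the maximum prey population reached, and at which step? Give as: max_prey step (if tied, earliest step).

Answer: 31 2

Derivation:
Step 1: prey: 28+5-3=30; pred: 7+3-1=9
Step 2: prey: 30+6-5=31; pred: 9+5-1=13
Step 3: prey: 31+6-8=29; pred: 13+8-2=19
Step 4: prey: 29+5-11=23; pred: 19+11-3=27
Step 5: prey: 23+4-12=15; pred: 27+12-5=34
Step 6: prey: 15+3-10=8; pred: 34+10-6=38
Step 7: prey: 8+1-6=3; pred: 38+6-7=37
Step 8: prey: 3+0-2=1; pred: 37+2-7=32
Max prey = 31 at step 2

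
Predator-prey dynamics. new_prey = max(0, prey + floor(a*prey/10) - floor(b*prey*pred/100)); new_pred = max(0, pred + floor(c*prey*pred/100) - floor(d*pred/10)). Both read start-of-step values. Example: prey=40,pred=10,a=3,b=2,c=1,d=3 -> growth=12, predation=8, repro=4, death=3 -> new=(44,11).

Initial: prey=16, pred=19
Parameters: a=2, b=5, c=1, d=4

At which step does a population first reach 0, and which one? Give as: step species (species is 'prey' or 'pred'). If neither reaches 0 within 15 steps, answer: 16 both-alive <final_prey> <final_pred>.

Answer: 16 both-alive 1 2

Derivation:
Step 1: prey: 16+3-15=4; pred: 19+3-7=15
Step 2: prey: 4+0-3=1; pred: 15+0-6=9
Step 3: prey: 1+0-0=1; pred: 9+0-3=6
Step 4: prey: 1+0-0=1; pred: 6+0-2=4
Step 5: prey: 1+0-0=1; pred: 4+0-1=3
Step 6: prey: 1+0-0=1; pred: 3+0-1=2
Step 7: prey: 1+0-0=1; pred: 2+0-0=2
Steps 8-15: state stable at prey=1, pred=2 (no change)
No extinction within 15 steps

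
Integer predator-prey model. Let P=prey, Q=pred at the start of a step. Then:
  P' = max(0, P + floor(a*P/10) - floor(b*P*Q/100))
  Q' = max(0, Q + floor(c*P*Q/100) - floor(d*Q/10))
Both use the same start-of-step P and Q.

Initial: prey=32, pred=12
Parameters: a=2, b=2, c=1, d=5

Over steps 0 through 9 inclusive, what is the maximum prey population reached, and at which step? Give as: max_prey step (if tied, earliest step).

Step 1: prey: 32+6-7=31; pred: 12+3-6=9
Step 2: prey: 31+6-5=32; pred: 9+2-4=7
Step 3: prey: 32+6-4=34; pred: 7+2-3=6
Step 4: prey: 34+6-4=36; pred: 6+2-3=5
Step 5: prey: 36+7-3=40; pred: 5+1-2=4
Step 6: prey: 40+8-3=45; pred: 4+1-2=3
Step 7: prey: 45+9-2=52; pred: 3+1-1=3
Step 8: prey: 52+10-3=59; pred: 3+1-1=3
Step 9: prey: 59+11-3=67; pred: 3+1-1=3
Max prey = 67 at step 9

Answer: 67 9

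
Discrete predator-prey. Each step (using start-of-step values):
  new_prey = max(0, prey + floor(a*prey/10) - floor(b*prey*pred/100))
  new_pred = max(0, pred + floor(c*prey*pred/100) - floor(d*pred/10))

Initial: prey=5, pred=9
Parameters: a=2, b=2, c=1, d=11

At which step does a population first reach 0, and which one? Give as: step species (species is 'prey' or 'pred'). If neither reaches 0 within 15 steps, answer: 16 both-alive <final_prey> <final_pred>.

Answer: 1 pred

Derivation:
Step 1: prey: 5+1-0=6; pred: 9+0-9=0
First extinction: pred at step 1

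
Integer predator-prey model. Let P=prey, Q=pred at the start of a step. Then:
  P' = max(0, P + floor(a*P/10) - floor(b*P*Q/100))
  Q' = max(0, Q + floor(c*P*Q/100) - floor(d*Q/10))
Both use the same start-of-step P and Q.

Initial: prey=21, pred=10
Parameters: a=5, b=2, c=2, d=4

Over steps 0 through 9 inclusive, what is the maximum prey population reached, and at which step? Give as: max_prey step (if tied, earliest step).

Step 1: prey: 21+10-4=27; pred: 10+4-4=10
Step 2: prey: 27+13-5=35; pred: 10+5-4=11
Step 3: prey: 35+17-7=45; pred: 11+7-4=14
Step 4: prey: 45+22-12=55; pred: 14+12-5=21
Step 5: prey: 55+27-23=59; pred: 21+23-8=36
Step 6: prey: 59+29-42=46; pred: 36+42-14=64
Step 7: prey: 46+23-58=11; pred: 64+58-25=97
Step 8: prey: 11+5-21=0; pred: 97+21-38=80
Step 9: prey: 0+0-0=0; pred: 80+0-32=48
Max prey = 59 at step 5

Answer: 59 5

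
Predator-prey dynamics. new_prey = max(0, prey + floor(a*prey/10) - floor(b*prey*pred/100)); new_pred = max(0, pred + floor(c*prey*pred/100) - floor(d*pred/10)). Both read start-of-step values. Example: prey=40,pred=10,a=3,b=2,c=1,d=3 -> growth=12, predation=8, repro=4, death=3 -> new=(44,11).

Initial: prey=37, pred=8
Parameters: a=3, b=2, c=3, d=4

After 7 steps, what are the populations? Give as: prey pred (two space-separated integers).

Answer: 0 29

Derivation:
Step 1: prey: 37+11-5=43; pred: 8+8-3=13
Step 2: prey: 43+12-11=44; pred: 13+16-5=24
Step 3: prey: 44+13-21=36; pred: 24+31-9=46
Step 4: prey: 36+10-33=13; pred: 46+49-18=77
Step 5: prey: 13+3-20=0; pred: 77+30-30=77
Step 6: prey: 0+0-0=0; pred: 77+0-30=47
Step 7: prey: 0+0-0=0; pred: 47+0-18=29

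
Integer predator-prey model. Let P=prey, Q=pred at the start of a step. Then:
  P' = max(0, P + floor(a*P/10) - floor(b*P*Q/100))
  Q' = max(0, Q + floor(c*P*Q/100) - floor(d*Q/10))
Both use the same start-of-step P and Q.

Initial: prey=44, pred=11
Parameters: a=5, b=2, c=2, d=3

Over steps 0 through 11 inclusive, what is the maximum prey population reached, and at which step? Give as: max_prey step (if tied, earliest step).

Step 1: prey: 44+22-9=57; pred: 11+9-3=17
Step 2: prey: 57+28-19=66; pred: 17+19-5=31
Step 3: prey: 66+33-40=59; pred: 31+40-9=62
Step 4: prey: 59+29-73=15; pred: 62+73-18=117
Step 5: prey: 15+7-35=0; pred: 117+35-35=117
Step 6: prey: 0+0-0=0; pred: 117+0-35=82
Step 7: prey: 0+0-0=0; pred: 82+0-24=58
Step 8: prey: 0+0-0=0; pred: 58+0-17=41
Step 9: prey: 0+0-0=0; pred: 41+0-12=29
Step 10: prey: 0+0-0=0; pred: 29+0-8=21
Step 11: prey: 0+0-0=0; pred: 21+0-6=15
Max prey = 66 at step 2

Answer: 66 2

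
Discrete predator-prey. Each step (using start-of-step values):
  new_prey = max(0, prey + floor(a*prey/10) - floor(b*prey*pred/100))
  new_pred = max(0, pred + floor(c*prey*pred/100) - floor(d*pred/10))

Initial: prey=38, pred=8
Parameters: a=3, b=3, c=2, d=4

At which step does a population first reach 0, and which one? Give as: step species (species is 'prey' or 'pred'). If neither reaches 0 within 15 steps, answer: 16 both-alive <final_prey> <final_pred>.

Step 1: prey: 38+11-9=40; pred: 8+6-3=11
Step 2: prey: 40+12-13=39; pred: 11+8-4=15
Step 3: prey: 39+11-17=33; pred: 15+11-6=20
Step 4: prey: 33+9-19=23; pred: 20+13-8=25
Step 5: prey: 23+6-17=12; pred: 25+11-10=26
Step 6: prey: 12+3-9=6; pred: 26+6-10=22
Step 7: prey: 6+1-3=4; pred: 22+2-8=16
Step 8: prey: 4+1-1=4; pred: 16+1-6=11
Step 9: prey: 4+1-1=4; pred: 11+0-4=7
Step 10: prey: 4+1-0=5; pred: 7+0-2=5
Step 11: prey: 5+1-0=6; pred: 5+0-2=3
Step 12: prey: 6+1-0=7; pred: 3+0-1=2
Step 13: prey: 7+2-0=9; pred: 2+0-0=2
Step 14: prey: 9+2-0=11; pred: 2+0-0=2
Step 15: prey: 11+3-0=14; pred: 2+0-0=2
No extinction within 15 steps

Answer: 16 both-alive 14 2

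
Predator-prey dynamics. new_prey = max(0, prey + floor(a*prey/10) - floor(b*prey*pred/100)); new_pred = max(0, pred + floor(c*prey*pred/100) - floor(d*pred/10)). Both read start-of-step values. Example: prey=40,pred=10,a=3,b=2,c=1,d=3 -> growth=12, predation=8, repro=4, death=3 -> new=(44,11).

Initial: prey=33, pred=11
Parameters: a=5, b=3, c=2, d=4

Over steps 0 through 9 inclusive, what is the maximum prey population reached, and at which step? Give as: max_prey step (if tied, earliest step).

Answer: 42 2

Derivation:
Step 1: prey: 33+16-10=39; pred: 11+7-4=14
Step 2: prey: 39+19-16=42; pred: 14+10-5=19
Step 3: prey: 42+21-23=40; pred: 19+15-7=27
Step 4: prey: 40+20-32=28; pred: 27+21-10=38
Step 5: prey: 28+14-31=11; pred: 38+21-15=44
Step 6: prey: 11+5-14=2; pred: 44+9-17=36
Step 7: prey: 2+1-2=1; pred: 36+1-14=23
Step 8: prey: 1+0-0=1; pred: 23+0-9=14
Step 9: prey: 1+0-0=1; pred: 14+0-5=9
Max prey = 42 at step 2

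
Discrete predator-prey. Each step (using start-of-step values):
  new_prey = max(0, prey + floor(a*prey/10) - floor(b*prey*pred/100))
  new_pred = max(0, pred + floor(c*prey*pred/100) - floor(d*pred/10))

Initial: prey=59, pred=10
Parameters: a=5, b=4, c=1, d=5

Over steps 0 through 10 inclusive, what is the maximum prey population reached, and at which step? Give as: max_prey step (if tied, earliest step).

Answer: 75 3

Derivation:
Step 1: prey: 59+29-23=65; pred: 10+5-5=10
Step 2: prey: 65+32-26=71; pred: 10+6-5=11
Step 3: prey: 71+35-31=75; pred: 11+7-5=13
Step 4: prey: 75+37-39=73; pred: 13+9-6=16
Step 5: prey: 73+36-46=63; pred: 16+11-8=19
Step 6: prey: 63+31-47=47; pred: 19+11-9=21
Step 7: prey: 47+23-39=31; pred: 21+9-10=20
Step 8: prey: 31+15-24=22; pred: 20+6-10=16
Step 9: prey: 22+11-14=19; pred: 16+3-8=11
Step 10: prey: 19+9-8=20; pred: 11+2-5=8
Max prey = 75 at step 3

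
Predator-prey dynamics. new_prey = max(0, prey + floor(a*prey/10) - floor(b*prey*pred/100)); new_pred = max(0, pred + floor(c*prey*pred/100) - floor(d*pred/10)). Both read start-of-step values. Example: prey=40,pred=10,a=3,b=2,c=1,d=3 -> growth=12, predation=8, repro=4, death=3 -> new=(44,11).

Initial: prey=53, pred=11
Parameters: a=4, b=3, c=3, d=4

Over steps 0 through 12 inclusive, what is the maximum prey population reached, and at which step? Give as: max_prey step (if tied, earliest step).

Step 1: prey: 53+21-17=57; pred: 11+17-4=24
Step 2: prey: 57+22-41=38; pred: 24+41-9=56
Step 3: prey: 38+15-63=0; pred: 56+63-22=97
Step 4: prey: 0+0-0=0; pred: 97+0-38=59
Step 5: prey: 0+0-0=0; pred: 59+0-23=36
Step 6: prey: 0+0-0=0; pred: 36+0-14=22
Step 7: prey: 0+0-0=0; pred: 22+0-8=14
Step 8: prey: 0+0-0=0; pred: 14+0-5=9
Step 9: prey: 0+0-0=0; pred: 9+0-3=6
Step 10: prey: 0+0-0=0; pred: 6+0-2=4
Step 11: prey: 0+0-0=0; pred: 4+0-1=3
Step 12: prey: 0+0-0=0; pred: 3+0-1=2
Max prey = 57 at step 1

Answer: 57 1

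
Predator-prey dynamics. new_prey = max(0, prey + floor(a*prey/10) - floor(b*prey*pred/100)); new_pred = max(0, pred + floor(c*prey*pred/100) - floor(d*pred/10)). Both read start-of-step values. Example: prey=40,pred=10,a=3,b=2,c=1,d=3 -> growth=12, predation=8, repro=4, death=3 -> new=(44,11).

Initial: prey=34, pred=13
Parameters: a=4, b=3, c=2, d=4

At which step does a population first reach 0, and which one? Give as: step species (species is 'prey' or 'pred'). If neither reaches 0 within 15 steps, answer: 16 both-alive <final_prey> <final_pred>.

Step 1: prey: 34+13-13=34; pred: 13+8-5=16
Step 2: prey: 34+13-16=31; pred: 16+10-6=20
Step 3: prey: 31+12-18=25; pred: 20+12-8=24
Step 4: prey: 25+10-18=17; pred: 24+12-9=27
Step 5: prey: 17+6-13=10; pred: 27+9-10=26
Step 6: prey: 10+4-7=7; pred: 26+5-10=21
Step 7: prey: 7+2-4=5; pred: 21+2-8=15
Step 8: prey: 5+2-2=5; pred: 15+1-6=10
Step 9: prey: 5+2-1=6; pred: 10+1-4=7
Step 10: prey: 6+2-1=7; pred: 7+0-2=5
Step 11: prey: 7+2-1=8; pred: 5+0-2=3
Step 12: prey: 8+3-0=11; pred: 3+0-1=2
Step 13: prey: 11+4-0=15; pred: 2+0-0=2
Step 14: prey: 15+6-0=21; pred: 2+0-0=2
Step 15: prey: 21+8-1=28; pred: 2+0-0=2
No extinction within 15 steps

Answer: 16 both-alive 28 2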